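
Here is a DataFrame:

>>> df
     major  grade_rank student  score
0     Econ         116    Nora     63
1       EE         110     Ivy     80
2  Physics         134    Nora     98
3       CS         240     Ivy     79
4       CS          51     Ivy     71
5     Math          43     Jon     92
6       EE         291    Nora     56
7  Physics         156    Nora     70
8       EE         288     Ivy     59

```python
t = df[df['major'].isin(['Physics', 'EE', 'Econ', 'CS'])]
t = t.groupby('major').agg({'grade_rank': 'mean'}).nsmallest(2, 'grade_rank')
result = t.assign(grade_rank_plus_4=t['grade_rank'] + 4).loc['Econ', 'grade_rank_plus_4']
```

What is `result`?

filter rows where major in ['Physics', 'EE', 'Econ', 'CS']:
     major  grade_rank student  score
0     Econ         116    Nora     63
1       EE         110     Ivy     80
2  Physics         134    Nora     98
3       CS         240     Ivy     79
4       CS          51     Ivy     71
6       EE         291    Nora     56
7  Physics         156    Nora     70
8       EE         288     Ivy     59
group by major, mean of grade_rank:
         grade_rank
major              
CS       145.500000
EE       229.666667
Econ     116.000000
Physics  145.000000
take 2 rows with smallest grade_rank:
         grade_rank
major              
Econ          116.0
Physics       145.0
add column grade_rank_plus_4 = t['grade_rank'] + 4:
         grade_rank  grade_rank_plus_4
major                                 
Econ          116.0              120.0
Physics       145.0              149.0
So loc['Econ', 'grade_rank_plus_4'] = 120.0.

120.0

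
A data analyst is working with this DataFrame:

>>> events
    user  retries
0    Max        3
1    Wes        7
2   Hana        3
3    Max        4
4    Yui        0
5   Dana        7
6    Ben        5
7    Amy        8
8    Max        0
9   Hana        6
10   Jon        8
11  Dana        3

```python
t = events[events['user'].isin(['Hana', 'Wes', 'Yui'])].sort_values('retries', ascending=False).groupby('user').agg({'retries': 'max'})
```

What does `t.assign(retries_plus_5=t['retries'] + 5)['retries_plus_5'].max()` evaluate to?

filter rows where user in ['Hana', 'Wes', 'Yui']:
   user  retries
1   Wes        7
2  Hana        3
4   Yui        0
9  Hana        6
sort by retries descending:
   user  retries
1   Wes        7
9  Hana        6
2  Hana        3
4   Yui        0
group by user, max of retries:
      retries
user         
Hana        6
Wes         7
Yui         0
add column retries_plus_5 = t['retries'] + 5:
      retries  retries_plus_5
user                         
Hana        6              11
Wes         7              12
Yui         0               5

12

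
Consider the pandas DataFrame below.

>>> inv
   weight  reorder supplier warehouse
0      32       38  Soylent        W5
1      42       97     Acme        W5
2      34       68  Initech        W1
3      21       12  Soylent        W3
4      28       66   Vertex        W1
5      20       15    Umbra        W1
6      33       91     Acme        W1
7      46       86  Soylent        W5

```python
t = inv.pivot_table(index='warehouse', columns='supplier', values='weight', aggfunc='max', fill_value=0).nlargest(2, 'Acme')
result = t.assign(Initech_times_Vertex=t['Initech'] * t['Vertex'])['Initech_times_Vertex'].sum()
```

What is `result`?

952

pivot: rows=warehouse, cols=supplier, max(weight):
supplier   Acme  Initech  Soylent  Umbra  Vertex
warehouse                                       
W1           33       34        0     20      28
W3            0        0       21      0       0
W5           42        0       46      0       0
take 2 rows with largest Acme:
supplier   Acme  Initech  Soylent  Umbra  Vertex
warehouse                                       
W5           42        0       46      0       0
W1           33       34        0     20      28
add column Initech_times_Vertex = t['Initech'] * t['Vertex']:
supplier   Acme  Initech  Soylent  Umbra  Vertex  Initech_times_Vertex
warehouse                                                             
W5           42        0       46      0       0                     0
W1           33       34        0     20      28                   952
Then the sum of column 'Initech_times_Vertex': 952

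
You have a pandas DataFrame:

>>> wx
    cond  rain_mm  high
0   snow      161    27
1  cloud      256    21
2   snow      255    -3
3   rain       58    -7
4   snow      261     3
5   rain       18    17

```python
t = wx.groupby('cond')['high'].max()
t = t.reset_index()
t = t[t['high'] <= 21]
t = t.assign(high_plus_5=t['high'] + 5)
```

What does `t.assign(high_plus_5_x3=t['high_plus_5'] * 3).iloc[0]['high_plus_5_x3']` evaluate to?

group by cond, max of high:
cond
cloud    21
rain     17
snow     27
Name: high, dtype: int64
reset_index():
    cond  high
0  cloud    21
1   rain    17
2   snow    27
filter rows where high <= 21:
    cond  high
0  cloud    21
1   rain    17
add column high_plus_5 = t['high'] + 5:
    cond  high  high_plus_5
0  cloud    21           26
1   rain    17           22
add column high_plus_5_x3 = t['high_plus_5'] * 3:
    cond  high  high_plus_5  high_plus_5_x3
0  cloud    21           26              78
1   rain    17           22              66
Finally, value at position 0, column 'high_plus_5_x3' = 78.

78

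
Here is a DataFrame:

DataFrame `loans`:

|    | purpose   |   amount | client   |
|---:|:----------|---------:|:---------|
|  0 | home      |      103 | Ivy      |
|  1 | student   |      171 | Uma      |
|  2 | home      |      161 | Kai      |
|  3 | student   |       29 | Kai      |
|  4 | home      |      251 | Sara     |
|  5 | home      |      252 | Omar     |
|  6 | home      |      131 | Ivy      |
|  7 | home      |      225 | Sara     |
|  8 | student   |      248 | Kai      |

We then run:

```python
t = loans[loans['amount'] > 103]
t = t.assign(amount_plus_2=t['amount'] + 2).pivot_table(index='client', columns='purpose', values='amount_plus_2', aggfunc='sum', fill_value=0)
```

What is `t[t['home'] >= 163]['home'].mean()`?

filter rows where amount > 103:
   purpose  amount client
1  student     171    Uma
2     home     161    Kai
4     home     251   Sara
5     home     252   Omar
6     home     131    Ivy
7     home     225   Sara
8  student     248    Kai
add column amount_plus_2 = t['amount'] + 2:
   purpose  amount client  amount_plus_2
1  student     171    Uma            173
2     home     161    Kai            163
4     home     251   Sara            253
5     home     252   Omar            254
6     home     131    Ivy            133
7     home     225   Sara            227
8  student     248    Kai            250
pivot: rows=client, cols=purpose, sum(amount_plus_2):
purpose  home  student
client                
Ivy       133        0
Kai       163      250
Omar      254        0
Sara      480        0
Uma         0      173
filter rows where home >= 163:
purpose  home  student
client                
Kai       163      250
Omar      254        0
Sara      480        0
Finally, mean of column 'home' = 299.0.

299.0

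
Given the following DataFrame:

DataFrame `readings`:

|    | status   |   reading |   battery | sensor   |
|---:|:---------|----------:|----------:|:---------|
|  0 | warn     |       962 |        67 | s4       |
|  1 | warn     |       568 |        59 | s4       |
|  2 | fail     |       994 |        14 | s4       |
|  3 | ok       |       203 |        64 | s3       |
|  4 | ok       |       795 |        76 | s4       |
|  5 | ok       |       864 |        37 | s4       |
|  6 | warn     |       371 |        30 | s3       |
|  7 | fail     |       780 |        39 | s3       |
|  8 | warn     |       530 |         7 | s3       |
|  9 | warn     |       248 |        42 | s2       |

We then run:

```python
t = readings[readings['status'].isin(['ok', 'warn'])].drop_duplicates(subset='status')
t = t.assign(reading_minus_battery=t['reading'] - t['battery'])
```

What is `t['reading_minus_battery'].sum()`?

1034

filter rows where status in ['ok', 'warn']:
  status  reading  battery sensor
0   warn      962       67     s4
1   warn      568       59     s4
3     ok      203       64     s3
4     ok      795       76     s4
5     ok      864       37     s4
6   warn      371       30     s3
8   warn      530        7     s3
9   warn      248       42     s2
drop duplicate status (keep=first):
  status  reading  battery sensor
0   warn      962       67     s4
3     ok      203       64     s3
add column reading_minus_battery = t['reading'] - t['battery']:
  status  reading  battery sensor  reading_minus_battery
0   warn      962       67     s4                    895
3     ok      203       64     s3                    139
The sum of column 'reading_minus_battery' is 1034.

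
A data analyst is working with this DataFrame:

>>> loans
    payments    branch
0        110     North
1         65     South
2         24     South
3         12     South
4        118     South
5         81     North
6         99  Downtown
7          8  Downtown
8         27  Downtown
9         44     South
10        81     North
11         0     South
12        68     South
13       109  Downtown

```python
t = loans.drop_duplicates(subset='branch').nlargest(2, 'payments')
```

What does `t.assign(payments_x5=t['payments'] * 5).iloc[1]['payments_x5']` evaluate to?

495

drop duplicate branch (keep=first):
   payments    branch
0       110     North
1        65     South
6        99  Downtown
take 2 rows with largest payments:
   payments    branch
0       110     North
6        99  Downtown
add column payments_x5 = t['payments'] * 5:
   payments    branch  payments_x5
0       110     North          550
6        99  Downtown          495
Finally, value at position 1, column 'payments_x5' = 495.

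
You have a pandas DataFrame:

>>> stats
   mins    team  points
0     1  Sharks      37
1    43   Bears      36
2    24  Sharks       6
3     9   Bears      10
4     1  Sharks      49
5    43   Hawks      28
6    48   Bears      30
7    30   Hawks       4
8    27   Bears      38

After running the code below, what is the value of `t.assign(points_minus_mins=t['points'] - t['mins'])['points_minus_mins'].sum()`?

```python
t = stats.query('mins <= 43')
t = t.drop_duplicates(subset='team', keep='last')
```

33

filter rows where mins <= 43:
   mins    team  points
0     1  Sharks      37
1    43   Bears      36
2    24  Sharks       6
3     9   Bears      10
4     1  Sharks      49
5    43   Hawks      28
7    30   Hawks       4
8    27   Bears      38
drop duplicate team (keep=last):
   mins    team  points
4     1  Sharks      49
7    30   Hawks       4
8    27   Bears      38
add column points_minus_mins = t['points'] - t['mins']:
   mins    team  points  points_minus_mins
4     1  Sharks      49                 48
7    30   Hawks       4                -26
8    27   Bears      38                 11
Taking the sum of column 'points_minus_mins' gives 33.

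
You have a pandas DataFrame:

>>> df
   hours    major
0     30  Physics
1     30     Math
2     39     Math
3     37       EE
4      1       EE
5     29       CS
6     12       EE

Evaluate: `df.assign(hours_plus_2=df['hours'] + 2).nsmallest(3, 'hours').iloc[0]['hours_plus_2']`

3

add column hours_plus_2 = df['hours'] + 2:
   hours    major  hours_plus_2
0     30  Physics            32
1     30     Math            32
2     39     Math            41
3     37       EE            39
4      1       EE             3
5     29       CS            31
6     12       EE            14
take 3 rows with smallest hours:
   hours major  hours_plus_2
4      1    EE             3
6     12    EE            14
5     29    CS            31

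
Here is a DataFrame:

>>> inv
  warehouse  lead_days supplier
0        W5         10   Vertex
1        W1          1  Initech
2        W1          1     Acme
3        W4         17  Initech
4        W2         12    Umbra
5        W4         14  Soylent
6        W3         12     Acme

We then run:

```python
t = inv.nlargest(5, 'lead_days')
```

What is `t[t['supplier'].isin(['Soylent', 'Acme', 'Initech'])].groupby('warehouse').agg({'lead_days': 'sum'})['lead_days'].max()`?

31

take 5 rows with largest lead_days:
  warehouse  lead_days supplier
3        W4         17  Initech
5        W4         14  Soylent
4        W2         12    Umbra
6        W3         12     Acme
0        W5         10   Vertex
filter rows where supplier in ['Soylent', 'Acme', 'Initech']:
  warehouse  lead_days supplier
3        W4         17  Initech
5        W4         14  Soylent
6        W3         12     Acme
group by warehouse, sum of lead_days:
           lead_days
warehouse           
W3                12
W4                31
Finally, max of column 'lead_days' = 31.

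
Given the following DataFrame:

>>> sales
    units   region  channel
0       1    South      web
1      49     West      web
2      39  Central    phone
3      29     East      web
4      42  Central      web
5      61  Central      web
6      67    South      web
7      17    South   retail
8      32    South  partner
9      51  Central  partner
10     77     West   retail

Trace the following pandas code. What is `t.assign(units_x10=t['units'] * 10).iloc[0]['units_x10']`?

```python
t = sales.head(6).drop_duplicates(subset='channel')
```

10

take first 6 rows:
   units   region channel
0      1    South     web
1     49     West     web
2     39  Central   phone
3     29     East     web
4     42  Central     web
5     61  Central     web
drop duplicate channel (keep=first):
   units   region channel
0      1    South     web
2     39  Central   phone
add column units_x10 = t['units'] * 10:
   units   region channel  units_x10
0      1    South     web         10
2     39  Central   phone        390
Then the value at position 0, column 'units_x10': 10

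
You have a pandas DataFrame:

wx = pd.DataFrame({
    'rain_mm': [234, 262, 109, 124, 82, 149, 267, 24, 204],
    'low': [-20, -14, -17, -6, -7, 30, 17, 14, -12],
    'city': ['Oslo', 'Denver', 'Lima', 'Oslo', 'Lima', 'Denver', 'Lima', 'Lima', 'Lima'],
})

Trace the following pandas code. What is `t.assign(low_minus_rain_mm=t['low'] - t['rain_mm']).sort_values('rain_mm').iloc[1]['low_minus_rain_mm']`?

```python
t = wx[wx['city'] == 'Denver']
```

filter rows where city == 'Denver':
   rain_mm  low    city
1      262  -14  Denver
5      149   30  Denver
add column low_minus_rain_mm = t['low'] - t['rain_mm']:
   rain_mm  low    city  low_minus_rain_mm
1      262  -14  Denver               -276
5      149   30  Denver               -119
sort by rain_mm:
   rain_mm  low    city  low_minus_rain_mm
5      149   30  Denver               -119
1      262  -14  Denver               -276
Finally, value at position 1, column 'low_minus_rain_mm' = -276.

-276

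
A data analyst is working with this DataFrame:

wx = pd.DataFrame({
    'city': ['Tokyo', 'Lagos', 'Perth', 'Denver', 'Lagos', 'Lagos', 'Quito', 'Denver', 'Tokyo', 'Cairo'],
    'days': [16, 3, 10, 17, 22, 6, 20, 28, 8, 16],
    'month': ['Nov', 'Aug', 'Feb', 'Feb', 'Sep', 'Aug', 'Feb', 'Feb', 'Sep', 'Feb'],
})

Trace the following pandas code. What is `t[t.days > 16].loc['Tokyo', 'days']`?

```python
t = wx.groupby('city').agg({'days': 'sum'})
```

group by city, sum of days:
        days
city        
Cairo     16
Denver    45
Lagos     31
Perth     10
Quito     20
Tokyo     24
filter rows where days > 16:
        days
city        
Denver    45
Lagos     31
Quito     20
Tokyo     24
Hence 24.

24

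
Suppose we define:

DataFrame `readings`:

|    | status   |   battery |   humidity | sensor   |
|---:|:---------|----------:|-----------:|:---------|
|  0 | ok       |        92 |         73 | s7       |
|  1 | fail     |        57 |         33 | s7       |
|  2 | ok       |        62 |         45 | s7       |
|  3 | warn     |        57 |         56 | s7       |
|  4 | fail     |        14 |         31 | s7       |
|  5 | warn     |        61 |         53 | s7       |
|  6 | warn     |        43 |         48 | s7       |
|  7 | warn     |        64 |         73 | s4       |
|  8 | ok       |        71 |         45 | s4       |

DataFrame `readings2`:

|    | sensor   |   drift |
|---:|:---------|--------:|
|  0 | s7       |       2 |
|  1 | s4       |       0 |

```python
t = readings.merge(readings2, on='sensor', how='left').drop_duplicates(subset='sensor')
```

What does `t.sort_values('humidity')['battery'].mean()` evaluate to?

78.0

merge on 'sensor' (how='left') → 9 rows:
  status  battery  humidity sensor  drift
0     ok       92        73     s7      2
1   fail       57        33     s7      2
2     ok       62        45     s7      2
3   warn       57        56     s7      2
4   fail       14        31     s7      2
5   warn       61        53     s7      2
6   warn       43        48     s7      2
7   warn       64        73     s4      0
8     ok       71        45     s4      0
drop duplicate sensor (keep=first):
  status  battery  humidity sensor  drift
0     ok       92        73     s7      2
7   warn       64        73     s4      0
sort by humidity:
  status  battery  humidity sensor  drift
0     ok       92        73     s7      2
7   warn       64        73     s4      0
Taking the mean of column 'battery' gives 78.0.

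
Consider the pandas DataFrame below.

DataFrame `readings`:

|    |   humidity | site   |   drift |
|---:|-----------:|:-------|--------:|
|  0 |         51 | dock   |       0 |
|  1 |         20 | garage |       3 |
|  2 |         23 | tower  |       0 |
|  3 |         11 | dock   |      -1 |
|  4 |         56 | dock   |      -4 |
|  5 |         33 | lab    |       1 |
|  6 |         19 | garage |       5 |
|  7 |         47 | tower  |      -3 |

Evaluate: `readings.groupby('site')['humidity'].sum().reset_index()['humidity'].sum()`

group by site, sum of humidity:
site
dock      118
garage     39
lab        33
tower      70
Name: humidity, dtype: int64
reset_index():
     site  humidity
0    dock       118
1  garage        39
2     lab        33
3   tower        70
Finally, sum of column 'humidity' = 260.

260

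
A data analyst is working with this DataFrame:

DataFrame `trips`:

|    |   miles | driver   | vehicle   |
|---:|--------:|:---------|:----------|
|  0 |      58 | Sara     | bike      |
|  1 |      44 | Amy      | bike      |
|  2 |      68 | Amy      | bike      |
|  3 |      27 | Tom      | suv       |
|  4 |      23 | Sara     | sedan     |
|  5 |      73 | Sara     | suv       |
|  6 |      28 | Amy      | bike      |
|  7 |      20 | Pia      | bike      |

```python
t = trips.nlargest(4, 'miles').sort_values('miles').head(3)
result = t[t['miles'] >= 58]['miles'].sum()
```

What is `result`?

126

take 4 rows with largest miles:
   miles driver vehicle
5     73   Sara     suv
2     68    Amy    bike
0     58   Sara    bike
1     44    Amy    bike
sort by miles:
   miles driver vehicle
1     44    Amy    bike
0     58   Sara    bike
2     68    Amy    bike
5     73   Sara     suv
take first 3 rows:
   miles driver vehicle
1     44    Amy    bike
0     58   Sara    bike
2     68    Amy    bike
filter rows where miles >= 58:
   miles driver vehicle
0     58   Sara    bike
2     68    Amy    bike
Reading off the sum of column 'miles', we get 126.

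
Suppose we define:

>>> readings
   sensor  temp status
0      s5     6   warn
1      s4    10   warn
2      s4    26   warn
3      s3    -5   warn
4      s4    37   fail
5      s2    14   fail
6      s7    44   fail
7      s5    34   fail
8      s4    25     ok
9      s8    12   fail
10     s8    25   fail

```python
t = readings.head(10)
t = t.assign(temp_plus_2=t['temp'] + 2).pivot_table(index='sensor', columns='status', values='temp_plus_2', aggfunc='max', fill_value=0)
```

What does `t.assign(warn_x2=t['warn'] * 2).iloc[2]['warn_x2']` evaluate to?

take first 10 rows:
  sensor  temp status
0     s5     6   warn
1     s4    10   warn
2     s4    26   warn
3     s3    -5   warn
4     s4    37   fail
5     s2    14   fail
6     s7    44   fail
7     s5    34   fail
8     s4    25     ok
9     s8    12   fail
add column temp_plus_2 = t['temp'] + 2:
  sensor  temp status  temp_plus_2
0     s5     6   warn            8
1     s4    10   warn           12
2     s4    26   warn           28
3     s3    -5   warn           -3
4     s4    37   fail           39
5     s2    14   fail           16
6     s7    44   fail           46
7     s5    34   fail           36
8     s4    25     ok           27
9     s8    12   fail           14
pivot: rows=sensor, cols=status, max(temp_plus_2):
status  fail  ok  warn
sensor                
s2        16   0     0
s3         0   0    -3
s4        39  27    28
s5        36   0     8
s7        46   0     0
s8        14   0     0
add column warn_x2 = t['warn'] * 2:
status  fail  ok  warn  warn_x2
sensor                         
s2        16   0     0        0
s3         0   0    -3       -6
s4        39  27    28       56
s5        36   0     8       16
s7        46   0     0        0
s8        14   0     0        0

56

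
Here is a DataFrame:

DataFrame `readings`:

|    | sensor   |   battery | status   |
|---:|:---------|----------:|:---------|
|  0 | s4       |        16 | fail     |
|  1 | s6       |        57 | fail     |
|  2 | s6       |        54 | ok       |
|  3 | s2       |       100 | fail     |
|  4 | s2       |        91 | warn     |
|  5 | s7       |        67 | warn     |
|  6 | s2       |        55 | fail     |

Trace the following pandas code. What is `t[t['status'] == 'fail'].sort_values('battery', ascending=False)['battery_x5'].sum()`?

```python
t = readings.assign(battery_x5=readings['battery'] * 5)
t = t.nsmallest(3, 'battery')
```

add column battery_x5 = readings['battery'] * 5:
  sensor  battery status  battery_x5
0     s4       16   fail          80
1     s6       57   fail         285
2     s6       54     ok         270
3     s2      100   fail         500
4     s2       91   warn         455
5     s7       67   warn         335
6     s2       55   fail         275
take 3 rows with smallest battery:
  sensor  battery status  battery_x5
0     s4       16   fail          80
2     s6       54     ok         270
6     s2       55   fail         275
filter rows where status == 'fail':
  sensor  battery status  battery_x5
0     s4       16   fail          80
6     s2       55   fail         275
sort by battery descending:
  sensor  battery status  battery_x5
6     s2       55   fail         275
0     s4       16   fail          80

355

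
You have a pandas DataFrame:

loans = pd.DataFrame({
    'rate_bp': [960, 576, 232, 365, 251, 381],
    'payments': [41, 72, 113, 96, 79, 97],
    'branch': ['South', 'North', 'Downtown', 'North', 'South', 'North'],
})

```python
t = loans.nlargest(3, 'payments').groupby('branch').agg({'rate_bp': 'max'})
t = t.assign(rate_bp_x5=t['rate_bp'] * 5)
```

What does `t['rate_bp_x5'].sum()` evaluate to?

take 3 rows with largest payments:
   rate_bp  payments    branch
2      232       113  Downtown
5      381        97     North
3      365        96     North
group by branch, max of rate_bp:
          rate_bp
branch           
Downtown      232
North         381
add column rate_bp_x5 = t['rate_bp'] * 5:
          rate_bp  rate_bp_x5
branch                       
Downtown      232        1160
North         381        1905
Then the sum of column 'rate_bp_x5': 3065

3065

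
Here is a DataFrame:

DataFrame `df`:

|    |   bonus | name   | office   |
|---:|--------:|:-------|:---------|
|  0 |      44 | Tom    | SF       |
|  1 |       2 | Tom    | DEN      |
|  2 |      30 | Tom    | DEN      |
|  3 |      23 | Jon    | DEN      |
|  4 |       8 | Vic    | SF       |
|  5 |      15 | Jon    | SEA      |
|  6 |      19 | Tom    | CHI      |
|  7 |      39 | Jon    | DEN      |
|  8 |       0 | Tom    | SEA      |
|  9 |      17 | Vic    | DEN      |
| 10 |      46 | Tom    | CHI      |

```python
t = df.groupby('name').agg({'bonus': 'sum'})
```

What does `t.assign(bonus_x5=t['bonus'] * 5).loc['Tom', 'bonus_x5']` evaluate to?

group by name, sum of bonus:
      bonus
name       
Jon      77
Tom     141
Vic      25
add column bonus_x5 = t['bonus'] * 5:
      bonus  bonus_x5
name                 
Jon      77       385
Tom     141       705
Vic      25       125
So loc['Tom', 'bonus_x5'] = 705.

705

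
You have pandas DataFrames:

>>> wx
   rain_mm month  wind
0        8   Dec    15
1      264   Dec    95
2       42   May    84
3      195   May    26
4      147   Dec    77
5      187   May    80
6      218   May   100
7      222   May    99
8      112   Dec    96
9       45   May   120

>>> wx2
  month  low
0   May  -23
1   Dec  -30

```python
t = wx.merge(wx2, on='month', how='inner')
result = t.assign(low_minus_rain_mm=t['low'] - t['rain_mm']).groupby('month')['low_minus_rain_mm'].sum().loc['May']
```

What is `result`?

-1047

merge on 'month' (how='inner') → 10 rows:
   rain_mm month  wind  low
0        8   Dec    15  -30
1      264   Dec    95  -30
2       42   May    84  -23
3      195   May    26  -23
4      147   Dec    77  -30
5      187   May    80  -23
6      218   May   100  -23
7      222   May    99  -23
8      112   Dec    96  -30
9       45   May   120  -23
add column low_minus_rain_mm = t['low'] - t['rain_mm']:
   rain_mm month  wind  low  low_minus_rain_mm
0        8   Dec    15  -30                -38
1      264   Dec    95  -30               -294
2       42   May    84  -23                -65
3      195   May    26  -23               -218
4      147   Dec    77  -30               -177
5      187   May    80  -23               -210
6      218   May   100  -23               -241
7      222   May    99  -23               -245
8      112   Dec    96  -30               -142
9       45   May   120  -23                -68
group by month, sum of low_minus_rain_mm:
month
Dec    -651
May   -1047
Name: low_minus_rain_mm, dtype: int64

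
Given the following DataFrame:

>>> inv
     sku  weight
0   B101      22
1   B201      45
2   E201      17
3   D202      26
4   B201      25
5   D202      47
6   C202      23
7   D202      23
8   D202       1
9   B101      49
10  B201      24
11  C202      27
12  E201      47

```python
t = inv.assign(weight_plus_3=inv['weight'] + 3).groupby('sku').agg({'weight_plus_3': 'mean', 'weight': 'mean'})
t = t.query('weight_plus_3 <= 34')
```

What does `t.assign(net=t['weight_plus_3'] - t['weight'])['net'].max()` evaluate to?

3.0

add column weight_plus_3 = inv['weight'] + 3:
     sku  weight  weight_plus_3
0   B101      22             25
1   B201      45             48
2   E201      17             20
3   D202      26             29
4   B201      25             28
5   D202      47             50
6   C202      23             26
7   D202      23             26
8   D202       1              4
9   B101      49             52
10  B201      24             27
11  C202      27             30
12  E201      47             50
group by sku: mean(weight_plus_3), mean(weight):
      weight_plus_3     weight
sku                           
B101      38.500000  35.500000
B201      34.333333  31.333333
C202      28.000000  25.000000
D202      27.250000  24.250000
E201      35.000000  32.000000
filter rows where weight_plus_3 <= 34:
      weight_plus_3  weight
sku                        
C202          28.00   25.00
D202          27.25   24.25
add column net = t['weight_plus_3'] - t['weight']:
      weight_plus_3  weight  net
sku                             
C202          28.00   25.00  3.0
D202          27.25   24.25  3.0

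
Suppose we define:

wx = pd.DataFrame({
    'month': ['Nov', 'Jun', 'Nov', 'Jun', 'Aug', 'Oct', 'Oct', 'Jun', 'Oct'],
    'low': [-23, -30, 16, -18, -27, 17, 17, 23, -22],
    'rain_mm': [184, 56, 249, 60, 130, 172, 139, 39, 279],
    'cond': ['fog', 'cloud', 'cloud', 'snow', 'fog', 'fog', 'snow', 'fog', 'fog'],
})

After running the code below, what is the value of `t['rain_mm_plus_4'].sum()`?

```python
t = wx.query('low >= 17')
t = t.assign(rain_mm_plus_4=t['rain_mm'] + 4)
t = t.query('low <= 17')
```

319

filter rows where low >= 17:
  month  low  rain_mm  cond
5   Oct   17      172   fog
6   Oct   17      139  snow
7   Jun   23       39   fog
add column rain_mm_plus_4 = t['rain_mm'] + 4:
  month  low  rain_mm  cond  rain_mm_plus_4
5   Oct   17      172   fog             176
6   Oct   17      139  snow             143
7   Jun   23       39   fog              43
filter rows where low <= 17:
  month  low  rain_mm  cond  rain_mm_plus_4
5   Oct   17      172   fog             176
6   Oct   17      139  snow             143
Reading off the sum of column 'rain_mm_plus_4', we get 319.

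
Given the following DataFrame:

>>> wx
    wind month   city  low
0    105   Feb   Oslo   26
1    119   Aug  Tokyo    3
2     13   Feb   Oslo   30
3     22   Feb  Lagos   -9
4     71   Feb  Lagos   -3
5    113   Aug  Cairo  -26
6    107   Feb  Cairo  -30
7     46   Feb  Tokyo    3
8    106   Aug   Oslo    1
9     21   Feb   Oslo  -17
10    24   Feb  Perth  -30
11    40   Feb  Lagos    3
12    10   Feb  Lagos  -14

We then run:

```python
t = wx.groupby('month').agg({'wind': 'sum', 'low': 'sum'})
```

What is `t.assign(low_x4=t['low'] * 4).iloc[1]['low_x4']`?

-164

group by month: sum(wind), sum(low):
       wind  low
month           
Aug     338  -22
Feb     459  -41
add column low_x4 = t['low'] * 4:
       wind  low  low_x4
month                   
Aug     338  -22     -88
Feb     459  -41    -164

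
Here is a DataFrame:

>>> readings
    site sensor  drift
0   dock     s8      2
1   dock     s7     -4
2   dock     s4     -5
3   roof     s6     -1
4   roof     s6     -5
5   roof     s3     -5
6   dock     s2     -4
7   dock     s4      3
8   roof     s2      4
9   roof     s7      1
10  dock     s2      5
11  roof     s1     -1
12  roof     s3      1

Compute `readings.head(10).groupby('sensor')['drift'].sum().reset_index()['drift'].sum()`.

-14

take first 10 rows:
   site sensor  drift
0  dock     s8      2
1  dock     s7     -4
2  dock     s4     -5
3  roof     s6     -1
4  roof     s6     -5
5  roof     s3     -5
6  dock     s2     -4
7  dock     s4      3
8  roof     s2      4
9  roof     s7      1
group by sensor, sum of drift:
sensor
s2    0
s3   -5
s4   -2
s6   -6
s7   -3
s8    2
Name: drift, dtype: int64
reset_index():
  sensor  drift
0     s2      0
1     s3     -5
2     s4     -2
3     s6     -6
4     s7     -3
5     s8      2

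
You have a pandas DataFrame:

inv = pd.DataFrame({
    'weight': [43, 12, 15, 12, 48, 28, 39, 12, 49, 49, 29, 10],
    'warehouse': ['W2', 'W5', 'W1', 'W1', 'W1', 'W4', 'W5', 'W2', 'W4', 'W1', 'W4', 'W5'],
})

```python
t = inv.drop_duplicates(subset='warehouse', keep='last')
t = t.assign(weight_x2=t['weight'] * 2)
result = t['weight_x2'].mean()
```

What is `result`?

50.0

drop duplicate warehouse (keep=last):
    weight warehouse
7       12        W2
9       49        W1
10      29        W4
11      10        W5
add column weight_x2 = t['weight'] * 2:
    weight warehouse  weight_x2
7       12        W2         24
9       49        W1         98
10      29        W4         58
11      10        W5         20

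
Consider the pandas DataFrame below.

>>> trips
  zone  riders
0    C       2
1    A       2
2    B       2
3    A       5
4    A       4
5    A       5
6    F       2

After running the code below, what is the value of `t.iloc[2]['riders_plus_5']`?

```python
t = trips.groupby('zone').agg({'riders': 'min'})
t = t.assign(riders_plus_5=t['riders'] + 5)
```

7

group by zone, min of riders:
      riders
zone        
A          2
B          2
C          2
F          2
add column riders_plus_5 = t['riders'] + 5:
      riders  riders_plus_5
zone                       
A          2              7
B          2              7
C          2              7
F          2              7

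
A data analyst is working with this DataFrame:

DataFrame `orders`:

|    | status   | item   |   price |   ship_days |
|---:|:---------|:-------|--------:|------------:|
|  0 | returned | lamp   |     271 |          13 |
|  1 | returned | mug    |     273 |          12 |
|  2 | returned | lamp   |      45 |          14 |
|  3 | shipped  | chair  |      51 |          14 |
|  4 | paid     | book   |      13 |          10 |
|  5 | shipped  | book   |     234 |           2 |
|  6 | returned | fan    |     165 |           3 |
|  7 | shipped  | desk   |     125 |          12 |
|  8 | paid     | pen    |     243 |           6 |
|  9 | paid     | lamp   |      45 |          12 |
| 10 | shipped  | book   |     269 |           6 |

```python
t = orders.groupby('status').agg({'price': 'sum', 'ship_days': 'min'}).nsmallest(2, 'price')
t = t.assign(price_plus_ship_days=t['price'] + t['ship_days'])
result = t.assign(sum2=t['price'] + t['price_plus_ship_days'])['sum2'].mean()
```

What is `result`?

984.0

group by status: sum(price), min(ship_days):
          price  ship_days
status                    
paid        301          6
returned    754          3
shipped     679          2
take 2 rows with smallest price:
         price  ship_days
status                   
paid       301          6
shipped    679          2
add column price_plus_ship_days = t['price'] + t['ship_days']:
         price  ship_days  price_plus_ship_days
status                                         
paid       301          6                   307
shipped    679          2                   681
add column sum2 = t['price'] + t['price_plus_ship_days']:
         price  ship_days  price_plus_ship_days  sum2
status                                               
paid       301          6                   307   608
shipped    679          2                   681  1360
Reading off the mean of column 'sum2', we get 984.0.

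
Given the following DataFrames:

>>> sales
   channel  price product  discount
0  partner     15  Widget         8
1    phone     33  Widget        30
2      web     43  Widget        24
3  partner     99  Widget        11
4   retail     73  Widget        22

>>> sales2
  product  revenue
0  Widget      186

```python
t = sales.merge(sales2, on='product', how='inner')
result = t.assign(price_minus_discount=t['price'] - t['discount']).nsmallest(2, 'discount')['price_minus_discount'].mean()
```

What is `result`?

47.5

merge on 'product' (how='inner') → 5 rows:
   channel  price product  discount  revenue
0  partner     15  Widget         8      186
1    phone     33  Widget        30      186
2      web     43  Widget        24      186
3  partner     99  Widget        11      186
4   retail     73  Widget        22      186
add column price_minus_discount = t['price'] - t['discount']:
   channel  price product  discount  revenue  price_minus_discount
0  partner     15  Widget         8      186                     7
1    phone     33  Widget        30      186                     3
2      web     43  Widget        24      186                    19
3  partner     99  Widget        11      186                    88
4   retail     73  Widget        22      186                    51
take 2 rows with smallest discount:
   channel  price product  discount  revenue  price_minus_discount
0  partner     15  Widget         8      186                     7
3  partner     99  Widget        11      186                    88
Finally, mean of column 'price_minus_discount' = 47.5.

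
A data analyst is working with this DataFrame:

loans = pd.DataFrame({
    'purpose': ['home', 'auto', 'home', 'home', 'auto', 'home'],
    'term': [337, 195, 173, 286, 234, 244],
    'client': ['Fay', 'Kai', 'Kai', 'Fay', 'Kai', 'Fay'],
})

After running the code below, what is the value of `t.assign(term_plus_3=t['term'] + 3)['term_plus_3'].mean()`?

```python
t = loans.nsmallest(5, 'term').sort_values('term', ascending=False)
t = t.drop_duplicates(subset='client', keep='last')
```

take 5 rows with smallest term:
  purpose  term client
2    home   173    Kai
1    auto   195    Kai
4    auto   234    Kai
5    home   244    Fay
3    home   286    Fay
sort by term descending:
  purpose  term client
3    home   286    Fay
5    home   244    Fay
4    auto   234    Kai
1    auto   195    Kai
2    home   173    Kai
drop duplicate client (keep=last):
  purpose  term client
5    home   244    Fay
2    home   173    Kai
add column term_plus_3 = t['term'] + 3:
  purpose  term client  term_plus_3
5    home   244    Fay          247
2    home   173    Kai          176

211.5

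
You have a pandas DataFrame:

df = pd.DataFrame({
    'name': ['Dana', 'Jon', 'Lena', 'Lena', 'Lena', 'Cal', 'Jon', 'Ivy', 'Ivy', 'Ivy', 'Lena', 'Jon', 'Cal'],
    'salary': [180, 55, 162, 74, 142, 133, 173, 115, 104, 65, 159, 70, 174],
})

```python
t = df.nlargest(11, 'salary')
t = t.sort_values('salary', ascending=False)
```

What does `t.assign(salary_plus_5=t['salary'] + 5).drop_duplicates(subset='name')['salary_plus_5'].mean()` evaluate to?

165.8

take 11 rows with largest salary:
    name  salary
0   Dana     180
12   Cal     174
6    Jon     173
2   Lena     162
10  Lena     159
4   Lena     142
5    Cal     133
7    Ivy     115
8    Ivy     104
3   Lena      74
11   Jon      70
sort by salary descending:
    name  salary
0   Dana     180
12   Cal     174
6    Jon     173
2   Lena     162
10  Lena     159
4   Lena     142
5    Cal     133
7    Ivy     115
8    Ivy     104
3   Lena      74
11   Jon      70
add column salary_plus_5 = t['salary'] + 5:
    name  salary  salary_plus_5
0   Dana     180            185
12   Cal     174            179
6    Jon     173            178
2   Lena     162            167
10  Lena     159            164
4   Lena     142            147
5    Cal     133            138
7    Ivy     115            120
8    Ivy     104            109
3   Lena      74             79
11   Jon      70             75
drop duplicate name (keep=first):
    name  salary  salary_plus_5
0   Dana     180            185
12   Cal     174            179
6    Jon     173            178
2   Lena     162            167
7    Ivy     115            120
Reading off the mean of column 'salary_plus_5', we get 165.8.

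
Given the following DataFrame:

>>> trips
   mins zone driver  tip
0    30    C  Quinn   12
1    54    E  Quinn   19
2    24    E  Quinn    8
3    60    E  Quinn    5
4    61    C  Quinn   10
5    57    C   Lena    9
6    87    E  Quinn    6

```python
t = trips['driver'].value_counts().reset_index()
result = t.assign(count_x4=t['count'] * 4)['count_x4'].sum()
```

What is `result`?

28

value_counts of driver:
driver
Quinn    6
Lena     1
Name: count, dtype: int64
reset_index():
  driver  count
0  Quinn      6
1   Lena      1
add column count_x4 = t['count'] * 4:
  driver  count  count_x4
0  Quinn      6        24
1   Lena      1         4
Reading off the sum of column 'count_x4', we get 28.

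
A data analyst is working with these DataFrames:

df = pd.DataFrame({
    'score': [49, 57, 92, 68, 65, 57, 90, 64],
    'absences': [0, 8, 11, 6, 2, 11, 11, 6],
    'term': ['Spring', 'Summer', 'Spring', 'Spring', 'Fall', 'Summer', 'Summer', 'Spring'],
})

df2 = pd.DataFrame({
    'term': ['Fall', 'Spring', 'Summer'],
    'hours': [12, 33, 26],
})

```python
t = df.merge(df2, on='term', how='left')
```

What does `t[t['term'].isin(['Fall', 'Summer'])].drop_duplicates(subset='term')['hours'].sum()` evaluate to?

38

merge on 'term' (how='left') → 8 rows:
   score  absences    term  hours
0     49         0  Spring     33
1     57         8  Summer     26
2     92        11  Spring     33
3     68         6  Spring     33
4     65         2    Fall     12
5     57        11  Summer     26
6     90        11  Summer     26
7     64         6  Spring     33
filter rows where term in ['Fall', 'Summer']:
   score  absences    term  hours
1     57         8  Summer     26
4     65         2    Fall     12
5     57        11  Summer     26
6     90        11  Summer     26
drop duplicate term (keep=first):
   score  absences    term  hours
1     57         8  Summer     26
4     65         2    Fall     12
Hence 38.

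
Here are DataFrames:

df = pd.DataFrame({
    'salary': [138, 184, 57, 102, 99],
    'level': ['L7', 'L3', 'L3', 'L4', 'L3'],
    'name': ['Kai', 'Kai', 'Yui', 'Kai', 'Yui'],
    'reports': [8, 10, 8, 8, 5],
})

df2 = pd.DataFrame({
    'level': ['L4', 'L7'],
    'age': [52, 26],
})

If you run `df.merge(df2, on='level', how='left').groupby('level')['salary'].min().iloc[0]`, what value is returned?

57

merge on 'level' (how='left') → 5 rows:
   salary level name  reports   age
0     138    L7  Kai        8  26.0
1     184    L3  Kai       10   NaN
2      57    L3  Yui        8   NaN
3     102    L4  Kai        8  52.0
4      99    L3  Yui        5   NaN
group by level, min of salary:
level
L3     57
L4    102
L7    138
Name: salary, dtype: int64
Reading off the value at position 0, we get 57.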